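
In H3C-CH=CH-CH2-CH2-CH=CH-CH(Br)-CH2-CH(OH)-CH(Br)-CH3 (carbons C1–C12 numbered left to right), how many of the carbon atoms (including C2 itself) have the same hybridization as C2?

C2 is sp2 (one π bond).
C1: sp3
C2: sp2 ✓
C3: sp2 ✓
C4: sp3
C5: sp3
C6: sp2 ✓
C7: sp2 ✓
C8: sp3
C9: sp3
C10: sp3
C11: sp3
C12: sp3
4 carbons are sp2.

4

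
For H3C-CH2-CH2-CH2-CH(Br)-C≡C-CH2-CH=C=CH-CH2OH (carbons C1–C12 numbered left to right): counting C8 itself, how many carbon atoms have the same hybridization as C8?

7

C8 is sp3 (only σ bonds).
C1: sp3 ✓
C2: sp3 ✓
C3: sp3 ✓
C4: sp3 ✓
C5: sp3 ✓
C6: sp
C7: sp
C8: sp3 ✓
C9: sp2
C10: sp
C11: sp2
C12: sp3 ✓
7 carbons are sp3.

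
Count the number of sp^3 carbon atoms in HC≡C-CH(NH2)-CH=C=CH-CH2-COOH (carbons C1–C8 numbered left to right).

2

C1: sp
C2: sp
C3: sp3 ✓
C4: sp2
C5: sp
C6: sp2
C7: sp3 ✓
C8: sp2
C3, C7 → 2 sp3 carbons.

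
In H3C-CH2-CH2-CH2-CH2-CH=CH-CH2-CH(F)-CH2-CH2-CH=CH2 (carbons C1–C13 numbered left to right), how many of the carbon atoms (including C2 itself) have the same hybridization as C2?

9

C2 is sp3 (only σ bonds).
C1: sp3 ✓
C2: sp3 ✓
C3: sp3 ✓
C4: sp3 ✓
C5: sp3 ✓
C6: sp2
C7: sp2
C8: sp3 ✓
C9: sp3 ✓
C10: sp3 ✓
C11: sp3 ✓
C12: sp2
C13: sp2
9 carbons are sp3.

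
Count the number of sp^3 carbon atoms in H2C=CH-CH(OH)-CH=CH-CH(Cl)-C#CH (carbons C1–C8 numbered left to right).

2

C1: sp2
C2: sp2
C3: sp3 ✓
C4: sp2
C5: sp2
C6: sp3 ✓
C7: sp
C8: sp
C3, C6 → 2 sp3 carbons.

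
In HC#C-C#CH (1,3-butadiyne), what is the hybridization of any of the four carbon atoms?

sp

Every carbon is part of a C≡C triple bond: two σ regions → sp.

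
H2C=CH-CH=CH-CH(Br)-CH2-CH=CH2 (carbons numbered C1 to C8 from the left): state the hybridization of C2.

sp2

C2: 3 σ bonds, plus one π bond — 3 electron domains, sp2.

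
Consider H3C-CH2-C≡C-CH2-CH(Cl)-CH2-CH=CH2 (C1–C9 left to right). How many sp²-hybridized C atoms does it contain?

C1: sp3
C2: sp3
C3: sp
C4: sp
C5: sp3
C6: sp3
C7: sp3
C8: sp2 ✓
C9: sp2 ✓
C8, C9 → 2 sp2 carbons.

2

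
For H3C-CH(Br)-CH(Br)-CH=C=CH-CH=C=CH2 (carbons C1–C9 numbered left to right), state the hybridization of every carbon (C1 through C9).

C1 has 4 σ bonds: steric number 4 → sp3.
C2 — 4 σ bonds. Steric number 4, so sp3.
C3 — 4 σ bonds. Steric number 4, so sp3.
C4 is sp2: 3 σ bonds, plus one π bond, 3 electron-density regions.
C5 (2 σ bonds, plus two π bonds) has steric number 2: sp.
C6 (3 σ bonds, plus one π bond) has steric number 3: sp2.
C7 has 3 σ bonds, plus one π bond: steric number 3 → sp2.
C8: 2 σ bonds, plus two π bonds — 2 electron domains, sp.
C9: 3 σ bonds, plus one π bond — 3 electron domains, sp2.

C1 sp3, C2 sp3, C3 sp3, C4 sp2, C5 sp, C6 sp2, C7 sp2, C8 sp, C9 sp2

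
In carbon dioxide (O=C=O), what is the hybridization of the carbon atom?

Two σ bonds, two π bonds → steric number 2 → sp.

sp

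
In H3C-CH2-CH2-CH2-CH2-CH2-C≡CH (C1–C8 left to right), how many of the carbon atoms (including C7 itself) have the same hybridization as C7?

2

C7 is sp (two π bonds).
C1: sp3
C2: sp3
C3: sp3
C4: sp3
C5: sp3
C6: sp3
C7: sp ✓
C8: sp ✓
2 carbons are sp.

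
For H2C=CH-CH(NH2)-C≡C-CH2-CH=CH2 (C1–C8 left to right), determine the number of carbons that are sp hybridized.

C1: sp2
C2: sp2
C3: sp3
C4: sp ✓
C5: sp ✓
C6: sp3
C7: sp2
C8: sp2
C4, C5 → 2 sp carbons.

2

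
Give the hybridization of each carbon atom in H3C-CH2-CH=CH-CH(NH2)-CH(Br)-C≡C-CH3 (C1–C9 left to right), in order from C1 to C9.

C1 has 4 σ bonds: steric number 4 → sp3.
C2: 4 σ bonds; 4 regions of electron density → sp3.
C3 carries 3 σ bonds, plus one π bond, giving a steric number of 3, so it is sp2.
C4 carries 3 σ bonds, plus one π bond, giving a steric number of 3, so it is sp2.
C5: 4 σ bonds; 4 regions of electron density → sp3.
C6 (4 σ bonds) has steric number 4: sp3.
C7 (2 σ bonds, plus two π bonds) has steric number 2: sp.
C8 (2 σ bonds, plus two π bonds) has steric number 2: sp.
C9 is sp3: 4 σ bonds, 4 electron-density regions.

C1 sp3, C2 sp3, C3 sp2, C4 sp2, C5 sp3, C6 sp3, C7 sp, C8 sp, C9 sp3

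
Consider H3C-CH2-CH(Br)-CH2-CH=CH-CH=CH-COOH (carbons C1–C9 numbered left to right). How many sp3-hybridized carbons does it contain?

4

C1: sp3 ✓
C2: sp3 ✓
C3: sp3 ✓
C4: sp3 ✓
C5: sp2
C6: sp2
C7: sp2
C8: sp2
C9: sp2
C1, C2, C3, C4 → 4 sp3 carbons.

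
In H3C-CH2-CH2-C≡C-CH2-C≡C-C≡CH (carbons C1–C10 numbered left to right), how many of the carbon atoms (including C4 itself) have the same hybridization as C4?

6

C4 is sp (two π bonds).
C1: sp3
C2: sp3
C3: sp3
C4: sp ✓
C5: sp ✓
C6: sp3
C7: sp ✓
C8: sp ✓
C9: sp ✓
C10: sp ✓
6 carbons are sp.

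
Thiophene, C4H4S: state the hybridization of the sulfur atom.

sp²

Analogous to furan: one S lone pair in the aromatic π system, S is sp2.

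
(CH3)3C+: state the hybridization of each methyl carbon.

sp³

Each methyl carbon carries 4 σ bonds, giving a steric number of 4, so it is sp3.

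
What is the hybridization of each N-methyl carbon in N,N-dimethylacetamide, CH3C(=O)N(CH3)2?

sp^3

Each N-methyl carbon is sp3: 4 σ bonds, 4 electron-density regions.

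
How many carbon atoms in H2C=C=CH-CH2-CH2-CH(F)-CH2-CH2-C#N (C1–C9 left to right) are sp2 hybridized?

2

C1: sp2 ✓
C2: sp
C3: sp2 ✓
C4: sp3
C5: sp3
C6: sp3
C7: sp3
C8: sp3
C9: sp
C1, C3 → 2 sp2 carbons.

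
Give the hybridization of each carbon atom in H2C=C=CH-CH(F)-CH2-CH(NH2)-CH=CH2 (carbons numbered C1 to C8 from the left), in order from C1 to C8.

C1 is sp2: 3 σ bonds, plus one π bond, 3 electron-density regions.
C2 is sp: 2 σ bonds, plus two π bonds, 2 electron-density regions.
C3 is sp2: 3 σ bonds, plus one π bond, 3 electron-density regions.
C4 has 4 σ bonds: steric number 4 → sp3.
C5: 4 σ bonds — 4 electron domains, sp3.
C6 is sp3: 4 σ bonds, 4 electron-density regions.
C7 (3 σ bonds, plus one π bond) has steric number 3: sp2.
C8 carries 3 σ bonds, plus one π bond, giving a steric number of 3, so it is sp2.

C1 sp2, C2 sp, C3 sp2, C4 sp3, C5 sp3, C6 sp3, C7 sp2, C8 sp2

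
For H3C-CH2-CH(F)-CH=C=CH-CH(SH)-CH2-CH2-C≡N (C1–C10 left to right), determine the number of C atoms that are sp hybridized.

C1: sp3
C2: sp3
C3: sp3
C4: sp2
C5: sp ✓
C6: sp2
C7: sp3
C8: sp3
C9: sp3
C10: sp ✓
C5, C10 → 2 sp carbons.

2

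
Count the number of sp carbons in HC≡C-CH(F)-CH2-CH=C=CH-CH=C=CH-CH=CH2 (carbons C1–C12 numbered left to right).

C1: sp ✓
C2: sp ✓
C3: sp3
C4: sp3
C5: sp2
C6: sp ✓
C7: sp2
C8: sp2
C9: sp ✓
C10: sp2
C11: sp2
C12: sp2
C1, C2, C6, C9 → 4 sp carbons.

4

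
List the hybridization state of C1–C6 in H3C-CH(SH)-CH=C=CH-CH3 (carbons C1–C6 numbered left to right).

C1 (4 σ bonds) has steric number 4: sp3.
C2: 4 σ bonds; 4 regions of electron density → sp3.
C3 has 3 σ bonds, plus one π bond: steric number 3 → sp2.
C4: 2 σ bonds, plus two π bonds; 2 regions of electron density → sp.
C5 is sp2: 3 σ bonds, plus one π bond, 3 electron-density regions.
C6: 4 σ bonds; 4 regions of electron density → sp3.

C1 sp3, C2 sp3, C3 sp2, C4 sp, C5 sp2, C6 sp3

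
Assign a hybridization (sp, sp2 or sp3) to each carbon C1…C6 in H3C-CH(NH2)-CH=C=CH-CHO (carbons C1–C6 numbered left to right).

C1 sp3, C2 sp3, C3 sp2, C4 sp, C5 sp2, C6 sp2

C1 has 4 σ bonds: steric number 4 → sp3.
C2 (4 σ bonds) has steric number 4: sp3.
C3: 3 σ bonds, plus one π bond — 3 electron domains, sp2.
C4 — 2 σ bonds, plus two π bonds. Steric number 2, so sp.
C5 — 3 σ bonds, plus one π bond. Steric number 3, so sp2.
C6 has 3 σ bonds, plus one π bond: steric number 3 → sp2.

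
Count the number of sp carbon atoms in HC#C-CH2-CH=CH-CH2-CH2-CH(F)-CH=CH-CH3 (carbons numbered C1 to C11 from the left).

2

C1: sp ✓
C2: sp ✓
C3: sp3
C4: sp2
C5: sp2
C6: sp3
C7: sp3
C8: sp3
C9: sp2
C10: sp2
C11: sp3
C1, C2 → 2 sp carbons.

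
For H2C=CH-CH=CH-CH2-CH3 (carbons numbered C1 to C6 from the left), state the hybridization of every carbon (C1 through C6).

C1 sp2, C2 sp2, C3 sp2, C4 sp2, C5 sp3, C6 sp3

C1: 3 σ bonds, plus one π bond — 3 electron domains, sp2.
C2 is sp2: 3 σ bonds, plus one π bond, 3 electron-density regions.
C3 (3 σ bonds, plus one π bond) has steric number 3: sp2.
C4 — 3 σ bonds, plus one π bond. Steric number 3, so sp2.
C5 is sp3: 4 σ bonds, 4 electron-density regions.
C6 has 4 σ bonds: steric number 4 → sp3.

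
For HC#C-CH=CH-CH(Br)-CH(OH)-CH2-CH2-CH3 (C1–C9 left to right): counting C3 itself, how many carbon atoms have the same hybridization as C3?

2

C3 is sp2 (one π bond).
C1: sp
C2: sp
C3: sp2 ✓
C4: sp2 ✓
C5: sp3
C6: sp3
C7: sp3
C8: sp3
C9: sp3
2 carbons are sp2.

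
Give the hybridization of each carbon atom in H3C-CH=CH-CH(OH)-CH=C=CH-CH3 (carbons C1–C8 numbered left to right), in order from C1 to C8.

C1: 4 σ bonds; 4 regions of electron density → sp3.
C2 carries 3 σ bonds, plus one π bond, giving a steric number of 3, so it is sp2.
C3 carries 3 σ bonds, plus one π bond, giving a steric number of 3, so it is sp2.
C4 carries 4 σ bonds, giving a steric number of 4, so it is sp3.
C5 is sp2: 3 σ bonds, plus one π bond, 3 electron-density regions.
C6: 2 σ bonds, plus two π bonds — 2 electron domains, sp.
C7 carries 3 σ bonds, plus one π bond, giving a steric number of 3, so it is sp2.
C8: 4 σ bonds; 4 regions of electron density → sp3.

C1 sp3, C2 sp2, C3 sp2, C4 sp3, C5 sp2, C6 sp, C7 sp2, C8 sp3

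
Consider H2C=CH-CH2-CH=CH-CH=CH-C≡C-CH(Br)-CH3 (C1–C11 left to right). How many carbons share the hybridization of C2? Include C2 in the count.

6

C2 is sp2 (one π bond).
C1: sp2 ✓
C2: sp2 ✓
C3: sp3
C4: sp2 ✓
C5: sp2 ✓
C6: sp2 ✓
C7: sp2 ✓
C8: sp
C9: sp
C10: sp3
C11: sp3
6 carbons are sp2.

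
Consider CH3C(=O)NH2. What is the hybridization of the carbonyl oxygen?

sp2

The carbonyl oxygen (1 σ bond and 2 lone pairs, plus one π bond) has steric number 3: sp2.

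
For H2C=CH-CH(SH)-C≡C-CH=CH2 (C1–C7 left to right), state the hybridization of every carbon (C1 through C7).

C1 is sp2: 3 σ bonds, plus one π bond, 3 electron-density regions.
C2 (3 σ bonds, plus one π bond) has steric number 3: sp2.
C3 is sp3: 4 σ bonds, 4 electron-density regions.
C4: 2 σ bonds, plus two π bonds — 2 electron domains, sp.
C5 carries 2 σ bonds, plus two π bonds, giving a steric number of 2, so it is sp.
C6 carries 3 σ bonds, plus one π bond, giving a steric number of 3, so it is sp2.
C7 has 3 σ bonds, plus one π bond: steric number 3 → sp2.

C1 sp2, C2 sp2, C3 sp3, C4 sp, C5 sp, C6 sp2, C7 sp2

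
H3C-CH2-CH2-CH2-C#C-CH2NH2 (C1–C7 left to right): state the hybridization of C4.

C4 — 4 σ bonds. Steric number 4, so sp3.

sp3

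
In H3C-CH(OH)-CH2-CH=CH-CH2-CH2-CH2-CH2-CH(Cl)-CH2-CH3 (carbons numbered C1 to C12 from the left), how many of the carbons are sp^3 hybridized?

10

C1: sp3 ✓
C2: sp3 ✓
C3: sp3 ✓
C4: sp2
C5: sp2
C6: sp3 ✓
C7: sp3 ✓
C8: sp3 ✓
C9: sp3 ✓
C10: sp3 ✓
C11: sp3 ✓
C12: sp3 ✓
C1, C2, C3, C6, C7, C8, C9, C10, C11, C12 → 10 sp3 carbons.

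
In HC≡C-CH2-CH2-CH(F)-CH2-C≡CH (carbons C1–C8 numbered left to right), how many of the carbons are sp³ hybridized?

4

C1: sp
C2: sp
C3: sp3 ✓
C4: sp3 ✓
C5: sp3 ✓
C6: sp3 ✓
C7: sp
C8: sp
C3, C4, C5, C6 → 4 sp3 carbons.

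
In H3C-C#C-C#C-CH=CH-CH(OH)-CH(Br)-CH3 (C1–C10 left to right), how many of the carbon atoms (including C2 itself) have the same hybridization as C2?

C2 is sp (two π bonds).
C1: sp3
C2: sp ✓
C3: sp ✓
C4: sp ✓
C5: sp ✓
C6: sp2
C7: sp2
C8: sp3
C9: sp3
C10: sp3
4 carbons are sp.

4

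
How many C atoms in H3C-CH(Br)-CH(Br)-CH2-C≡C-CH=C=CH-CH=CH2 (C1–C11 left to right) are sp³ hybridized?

C1: sp3 ✓
C2: sp3 ✓
C3: sp3 ✓
C4: sp3 ✓
C5: sp
C6: sp
C7: sp2
C8: sp
C9: sp2
C10: sp2
C11: sp2
C1, C2, C3, C4 → 4 sp3 carbons.

4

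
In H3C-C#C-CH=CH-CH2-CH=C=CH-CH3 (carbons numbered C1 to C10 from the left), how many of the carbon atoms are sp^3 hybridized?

3

C1: sp3 ✓
C2: sp
C3: sp
C4: sp2
C5: sp2
C6: sp3 ✓
C7: sp2
C8: sp
C9: sp2
C10: sp3 ✓
C1, C6, C10 → 3 sp3 carbons.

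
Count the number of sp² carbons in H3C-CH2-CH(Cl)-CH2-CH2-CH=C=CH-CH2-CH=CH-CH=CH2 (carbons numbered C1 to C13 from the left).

C1: sp3
C2: sp3
C3: sp3
C4: sp3
C5: sp3
C6: sp2 ✓
C7: sp
C8: sp2 ✓
C9: sp3
C10: sp2 ✓
C11: sp2 ✓
C12: sp2 ✓
C13: sp2 ✓
C6, C8, C10, C11, C12, C13 → 6 sp2 carbons.

6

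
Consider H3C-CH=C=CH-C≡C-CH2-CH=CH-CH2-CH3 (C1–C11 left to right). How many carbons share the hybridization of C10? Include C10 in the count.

4

C10 is sp3 (only σ bonds).
C1: sp3 ✓
C2: sp2
C3: sp
C4: sp2
C5: sp
C6: sp
C7: sp3 ✓
C8: sp2
C9: sp2
C10: sp3 ✓
C11: sp3 ✓
4 carbons are sp3.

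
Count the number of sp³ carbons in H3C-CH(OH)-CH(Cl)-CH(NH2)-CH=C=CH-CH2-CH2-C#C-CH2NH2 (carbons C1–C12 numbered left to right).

7

C1: sp3 ✓
C2: sp3 ✓
C3: sp3 ✓
C4: sp3 ✓
C5: sp2
C6: sp
C7: sp2
C8: sp3 ✓
C9: sp3 ✓
C10: sp
C11: sp
C12: sp3 ✓
C1, C2, C3, C4, C8, C9, C12 → 7 sp3 carbons.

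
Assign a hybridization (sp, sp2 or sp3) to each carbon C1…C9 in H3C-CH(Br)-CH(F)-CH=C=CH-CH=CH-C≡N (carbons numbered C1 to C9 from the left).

C1 is sp3: 4 σ bonds, 4 electron-density regions.
C2 carries 4 σ bonds, giving a steric number of 4, so it is sp3.
C3 is sp3: 4 σ bonds, 4 electron-density regions.
C4 carries 3 σ bonds, plus one π bond, giving a steric number of 3, so it is sp2.
C5 has 2 σ bonds, plus two π bonds: steric number 2 → sp.
C6 — 3 σ bonds, plus one π bond. Steric number 3, so sp2.
C7 — 3 σ bonds, plus one π bond. Steric number 3, so sp2.
C8 has 3 σ bonds, plus one π bond: steric number 3 → sp2.
C9 has 2 σ bonds, plus two π bonds: steric number 2 → sp.

C1 sp3, C2 sp3, C3 sp3, C4 sp2, C5 sp, C6 sp2, C7 sp2, C8 sp2, C9 sp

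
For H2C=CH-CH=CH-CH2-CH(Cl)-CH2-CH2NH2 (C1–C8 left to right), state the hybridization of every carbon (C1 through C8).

C1 sp2, C2 sp2, C3 sp2, C4 sp2, C5 sp3, C6 sp3, C7 sp3, C8 sp3

C1 carries 3 σ bonds, plus one π bond, giving a steric number of 3, so it is sp2.
C2: 3 σ bonds, plus one π bond — 3 electron domains, sp2.
C3 has 3 σ bonds, plus one π bond: steric number 3 → sp2.
C4 — 3 σ bonds, plus one π bond. Steric number 3, so sp2.
C5: 4 σ bonds; 4 regions of electron density → sp3.
C6 (4 σ bonds) has steric number 4: sp3.
C7 carries 4 σ bonds, giving a steric number of 4, so it is sp3.
C8 carries 4 σ bonds, giving a steric number of 4, so it is sp3.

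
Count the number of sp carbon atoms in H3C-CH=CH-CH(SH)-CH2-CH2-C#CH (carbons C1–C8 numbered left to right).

2

C1: sp3
C2: sp2
C3: sp2
C4: sp3
C5: sp3
C6: sp3
C7: sp ✓
C8: sp ✓
C7, C8 → 2 sp carbons.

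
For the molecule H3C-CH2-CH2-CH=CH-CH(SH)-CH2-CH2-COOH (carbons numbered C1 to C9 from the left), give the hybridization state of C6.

C6 (4 σ bonds) has steric number 4: sp3.

sp3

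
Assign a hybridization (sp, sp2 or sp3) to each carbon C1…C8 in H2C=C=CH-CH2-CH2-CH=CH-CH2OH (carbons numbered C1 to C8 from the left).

C1 sp2, C2 sp, C3 sp2, C4 sp3, C5 sp3, C6 sp2, C7 sp2, C8 sp3

C1: 3 σ bonds, plus one π bond; 3 regions of electron density → sp2.
C2 has 2 σ bonds, plus two π bonds: steric number 2 → sp.
C3 (3 σ bonds, plus one π bond) has steric number 3: sp2.
C4 (4 σ bonds) has steric number 4: sp3.
C5 carries 4 σ bonds, giving a steric number of 4, so it is sp3.
C6 has 3 σ bonds, plus one π bond: steric number 3 → sp2.
C7 is sp2: 3 σ bonds, plus one π bond, 3 electron-density regions.
C8 has 4 σ bonds: steric number 4 → sp3.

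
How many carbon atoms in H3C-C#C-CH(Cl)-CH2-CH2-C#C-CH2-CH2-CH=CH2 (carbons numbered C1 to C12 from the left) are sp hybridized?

4

C1: sp3
C2: sp ✓
C3: sp ✓
C4: sp3
C5: sp3
C6: sp3
C7: sp ✓
C8: sp ✓
C9: sp3
C10: sp3
C11: sp2
C12: sp2
C2, C3, C7, C8 → 4 sp carbons.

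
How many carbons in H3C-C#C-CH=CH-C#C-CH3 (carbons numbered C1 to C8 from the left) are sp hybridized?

C1: sp3
C2: sp ✓
C3: sp ✓
C4: sp2
C5: sp2
C6: sp ✓
C7: sp ✓
C8: sp3
C2, C3, C6, C7 → 4 sp carbons.

4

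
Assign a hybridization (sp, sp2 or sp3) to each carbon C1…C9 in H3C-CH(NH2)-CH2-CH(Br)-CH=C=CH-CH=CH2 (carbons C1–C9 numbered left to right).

C1 sp3, C2 sp3, C3 sp3, C4 sp3, C5 sp2, C6 sp, C7 sp2, C8 sp2, C9 sp2

C1 (4 σ bonds) has steric number 4: sp3.
C2 (4 σ bonds) has steric number 4: sp3.
C3: 4 σ bonds — 4 electron domains, sp3.
C4: 4 σ bonds; 4 regions of electron density → sp3.
C5: 3 σ bonds, plus one π bond; 3 regions of electron density → sp2.
C6 has 2 σ bonds, plus two π bonds: steric number 2 → sp.
C7: 3 σ bonds, plus one π bond; 3 regions of electron density → sp2.
C8 has 3 σ bonds, plus one π bond: steric number 3 → sp2.
C9 (3 σ bonds, plus one π bond) has steric number 3: sp2.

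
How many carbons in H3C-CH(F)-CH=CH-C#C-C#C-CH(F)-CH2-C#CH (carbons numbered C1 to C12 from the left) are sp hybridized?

6

C1: sp3
C2: sp3
C3: sp2
C4: sp2
C5: sp ✓
C6: sp ✓
C7: sp ✓
C8: sp ✓
C9: sp3
C10: sp3
C11: sp ✓
C12: sp ✓
C5, C6, C7, C8, C11, C12 → 6 sp carbons.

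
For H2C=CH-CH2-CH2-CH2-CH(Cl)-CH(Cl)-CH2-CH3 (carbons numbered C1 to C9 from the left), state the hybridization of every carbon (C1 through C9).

C1 sp2, C2 sp2, C3 sp3, C4 sp3, C5 sp3, C6 sp3, C7 sp3, C8 sp3, C9 sp3

C1 is sp2: 3 σ bonds, plus one π bond, 3 electron-density regions.
C2 — 3 σ bonds, plus one π bond. Steric number 3, so sp2.
C3 is sp3: 4 σ bonds, 4 electron-density regions.
C4 — 4 σ bonds. Steric number 4, so sp3.
C5 (4 σ bonds) has steric number 4: sp3.
C6: 4 σ bonds; 4 regions of electron density → sp3.
C7: 4 σ bonds; 4 regions of electron density → sp3.
C8 — 4 σ bonds. Steric number 4, so sp3.
C9: 4 σ bonds — 4 electron domains, sp3.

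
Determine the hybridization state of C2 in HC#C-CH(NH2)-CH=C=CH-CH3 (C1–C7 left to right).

sp

C2: 2 σ bonds, plus two π bonds; 2 regions of electron density → sp.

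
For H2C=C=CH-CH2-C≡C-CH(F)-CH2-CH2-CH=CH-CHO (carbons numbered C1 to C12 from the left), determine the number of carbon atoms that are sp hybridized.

3

C1: sp2
C2: sp ✓
C3: sp2
C4: sp3
C5: sp ✓
C6: sp ✓
C7: sp3
C8: sp3
C9: sp3
C10: sp2
C11: sp2
C12: sp2
C2, C5, C6 → 3 sp carbons.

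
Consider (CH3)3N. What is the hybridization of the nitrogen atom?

sp³

The nitrogen atom: 3 σ bonds and 1 lone pair; 4 regions of electron density → sp3.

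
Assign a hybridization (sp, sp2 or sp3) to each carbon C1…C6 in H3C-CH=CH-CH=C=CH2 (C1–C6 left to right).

C1 sp3, C2 sp2, C3 sp2, C4 sp2, C5 sp, C6 sp2

C1: 4 σ bonds; 4 regions of electron density → sp3.
C2 (3 σ bonds, plus one π bond) has steric number 3: sp2.
C3 has 3 σ bonds, plus one π bond: steric number 3 → sp2.
C4 carries 3 σ bonds, plus one π bond, giving a steric number of 3, so it is sp2.
C5 has 2 σ bonds, plus two π bonds: steric number 2 → sp.
C6 has 3 σ bonds, plus one π bond: steric number 3 → sp2.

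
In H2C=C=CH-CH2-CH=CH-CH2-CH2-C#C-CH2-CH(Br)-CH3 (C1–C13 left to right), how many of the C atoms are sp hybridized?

C1: sp2
C2: sp ✓
C3: sp2
C4: sp3
C5: sp2
C6: sp2
C7: sp3
C8: sp3
C9: sp ✓
C10: sp ✓
C11: sp3
C12: sp3
C13: sp3
C2, C9, C10 → 3 sp carbons.

3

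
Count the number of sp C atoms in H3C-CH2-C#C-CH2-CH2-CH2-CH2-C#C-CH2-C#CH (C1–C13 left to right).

6

C1: sp3
C2: sp3
C3: sp ✓
C4: sp ✓
C5: sp3
C6: sp3
C7: sp3
C8: sp3
C9: sp ✓
C10: sp ✓
C11: sp3
C12: sp ✓
C13: sp ✓
C3, C4, C9, C10, C12, C13 → 6 sp carbons.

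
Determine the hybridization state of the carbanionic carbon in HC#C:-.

sp

One σ bond + one lone pair = steric number 2 → sp.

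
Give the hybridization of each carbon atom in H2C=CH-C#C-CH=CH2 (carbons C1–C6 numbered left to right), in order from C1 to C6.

C1 carries 3 σ bonds, plus one π bond, giving a steric number of 3, so it is sp2.
C2: 3 σ bonds, plus one π bond — 3 electron domains, sp2.
C3 carries 2 σ bonds, plus two π bonds, giving a steric number of 2, so it is sp.
C4 is sp: 2 σ bonds, plus two π bonds, 2 electron-density regions.
C5: 3 σ bonds, plus one π bond; 3 regions of electron density → sp2.
C6: 3 σ bonds, plus one π bond; 3 regions of electron density → sp2.

C1 sp2, C2 sp2, C3 sp, C4 sp, C5 sp2, C6 sp2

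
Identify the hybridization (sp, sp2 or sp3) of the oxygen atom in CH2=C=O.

The oxygen atom carries 1 σ bond and 2 lone pairs, plus one π bond, giving a steric number of 3, so it is sp2.

sp^2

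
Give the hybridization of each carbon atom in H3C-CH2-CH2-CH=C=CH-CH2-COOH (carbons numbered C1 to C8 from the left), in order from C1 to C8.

C1 sp3, C2 sp3, C3 sp3, C4 sp2, C5 sp, C6 sp2, C7 sp3, C8 sp2

C1 — 4 σ bonds. Steric number 4, so sp3.
C2 (4 σ bonds) has steric number 4: sp3.
C3 has 4 σ bonds: steric number 4 → sp3.
C4 carries 3 σ bonds, plus one π bond, giving a steric number of 3, so it is sp2.
C5 is sp: 2 σ bonds, plus two π bonds, 2 electron-density regions.
C6 (3 σ bonds, plus one π bond) has steric number 3: sp2.
C7 — 4 σ bonds. Steric number 4, so sp3.
C8 — 3 σ bonds, plus one π bond. Steric number 3, so sp2.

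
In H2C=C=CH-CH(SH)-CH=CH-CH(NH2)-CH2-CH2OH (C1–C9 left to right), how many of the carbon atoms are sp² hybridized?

C1: sp2 ✓
C2: sp
C3: sp2 ✓
C4: sp3
C5: sp2 ✓
C6: sp2 ✓
C7: sp3
C8: sp3
C9: sp3
C1, C3, C5, C6 → 4 sp2 carbons.

4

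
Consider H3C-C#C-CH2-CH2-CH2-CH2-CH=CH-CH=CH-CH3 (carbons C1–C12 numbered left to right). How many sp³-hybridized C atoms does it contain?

6

C1: sp3 ✓
C2: sp
C3: sp
C4: sp3 ✓
C5: sp3 ✓
C6: sp3 ✓
C7: sp3 ✓
C8: sp2
C9: sp2
C10: sp2
C11: sp2
C12: sp3 ✓
C1, C4, C5, C6, C7, C12 → 6 sp3 carbons.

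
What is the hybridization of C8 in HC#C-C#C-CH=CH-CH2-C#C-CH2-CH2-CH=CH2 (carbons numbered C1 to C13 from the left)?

C8 (2 σ bonds, plus two π bonds) has steric number 2: sp.

sp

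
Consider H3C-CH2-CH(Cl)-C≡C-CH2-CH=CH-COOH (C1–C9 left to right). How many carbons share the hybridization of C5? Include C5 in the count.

2

C5 is sp (two π bonds).
C1: sp3
C2: sp3
C3: sp3
C4: sp ✓
C5: sp ✓
C6: sp3
C7: sp2
C8: sp2
C9: sp2
2 carbons are sp.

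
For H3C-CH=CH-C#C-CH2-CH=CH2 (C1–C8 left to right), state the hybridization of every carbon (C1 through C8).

C1 sp3, C2 sp2, C3 sp2, C4 sp, C5 sp, C6 sp3, C7 sp2, C8 sp2

C1 — 4 σ bonds. Steric number 4, so sp3.
C2: 3 σ bonds, plus one π bond — 3 electron domains, sp2.
C3 has 3 σ bonds, plus one π bond: steric number 3 → sp2.
C4 (2 σ bonds, plus two π bonds) has steric number 2: sp.
C5 has 2 σ bonds, plus two π bonds: steric number 2 → sp.
C6 — 4 σ bonds. Steric number 4, so sp3.
C7 carries 3 σ bonds, plus one π bond, giving a steric number of 3, so it is sp2.
C8 — 3 σ bonds, plus one π bond. Steric number 3, so sp2.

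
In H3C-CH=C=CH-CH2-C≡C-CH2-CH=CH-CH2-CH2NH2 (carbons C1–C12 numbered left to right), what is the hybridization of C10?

sp2

C10 (3 σ bonds, plus one π bond) has steric number 3: sp2.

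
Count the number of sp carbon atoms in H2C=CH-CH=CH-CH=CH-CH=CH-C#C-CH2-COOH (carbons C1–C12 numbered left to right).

2

C1: sp2
C2: sp2
C3: sp2
C4: sp2
C5: sp2
C6: sp2
C7: sp2
C8: sp2
C9: sp ✓
C10: sp ✓
C11: sp3
C12: sp2
C9, C10 → 2 sp carbons.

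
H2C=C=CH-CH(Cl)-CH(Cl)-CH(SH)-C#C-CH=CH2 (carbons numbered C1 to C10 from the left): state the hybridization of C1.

C1: 3 σ bonds, plus one π bond — 3 electron domains, sp2.

sp^2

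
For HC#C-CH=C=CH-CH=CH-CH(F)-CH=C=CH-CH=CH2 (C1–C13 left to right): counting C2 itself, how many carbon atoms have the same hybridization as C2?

C2 is sp (two π bonds).
C1: sp ✓
C2: sp ✓
C3: sp2
C4: sp ✓
C5: sp2
C6: sp2
C7: sp2
C8: sp3
C9: sp2
C10: sp ✓
C11: sp2
C12: sp2
C13: sp2
4 carbons are sp.

4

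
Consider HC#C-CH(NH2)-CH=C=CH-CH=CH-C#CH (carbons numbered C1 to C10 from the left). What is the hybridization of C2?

sp

C2 (2 σ bonds, plus two π bonds) has steric number 2: sp.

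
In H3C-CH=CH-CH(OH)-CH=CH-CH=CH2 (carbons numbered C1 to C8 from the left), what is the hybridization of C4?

sp3

C4: 4 σ bonds; 4 regions of electron density → sp3.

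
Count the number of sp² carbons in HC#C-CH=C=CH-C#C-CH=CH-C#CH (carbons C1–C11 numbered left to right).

C1: sp
C2: sp
C3: sp2 ✓
C4: sp
C5: sp2 ✓
C6: sp
C7: sp
C8: sp2 ✓
C9: sp2 ✓
C10: sp
C11: sp
C3, C5, C8, C9 → 4 sp2 carbons.

4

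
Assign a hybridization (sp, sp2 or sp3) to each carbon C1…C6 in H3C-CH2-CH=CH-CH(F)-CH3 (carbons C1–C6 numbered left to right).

C1 sp3, C2 sp3, C3 sp2, C4 sp2, C5 sp3, C6 sp3

C1 — 4 σ bonds. Steric number 4, so sp3.
C2 has 4 σ bonds: steric number 4 → sp3.
C3 (3 σ bonds, plus one π bond) has steric number 3: sp2.
C4 (3 σ bonds, plus one π bond) has steric number 3: sp2.
C5 has 4 σ bonds: steric number 4 → sp3.
C6 — 4 σ bonds. Steric number 4, so sp3.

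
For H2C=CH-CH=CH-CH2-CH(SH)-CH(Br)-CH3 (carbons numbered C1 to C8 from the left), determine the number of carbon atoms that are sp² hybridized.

4

C1: sp2 ✓
C2: sp2 ✓
C3: sp2 ✓
C4: sp2 ✓
C5: sp3
C6: sp3
C7: sp3
C8: sp3
C1, C2, C3, C4 → 4 sp2 carbons.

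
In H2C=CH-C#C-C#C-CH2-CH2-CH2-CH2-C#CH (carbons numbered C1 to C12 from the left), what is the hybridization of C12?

sp

C12 carries 2 σ bonds, plus two π bonds, giving a steric number of 2, so it is sp.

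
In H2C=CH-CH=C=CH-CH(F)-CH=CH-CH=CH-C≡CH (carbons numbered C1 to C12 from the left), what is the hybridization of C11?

C11: 2 σ bonds, plus two π bonds — 2 electron domains, sp.

sp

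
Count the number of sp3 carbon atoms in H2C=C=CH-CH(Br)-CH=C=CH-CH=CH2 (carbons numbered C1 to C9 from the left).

C1: sp2
C2: sp
C3: sp2
C4: sp3 ✓
C5: sp2
C6: sp
C7: sp2
C8: sp2
C9: sp2
C4 → 1 sp3 carbon.

1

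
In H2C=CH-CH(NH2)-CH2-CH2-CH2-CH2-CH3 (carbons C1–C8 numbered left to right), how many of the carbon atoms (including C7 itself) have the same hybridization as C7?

6

C7 is sp3 (only σ bonds).
C1: sp2
C2: sp2
C3: sp3 ✓
C4: sp3 ✓
C5: sp3 ✓
C6: sp3 ✓
C7: sp3 ✓
C8: sp3 ✓
6 carbons are sp3.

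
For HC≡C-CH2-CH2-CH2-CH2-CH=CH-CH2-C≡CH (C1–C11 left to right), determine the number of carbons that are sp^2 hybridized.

C1: sp
C2: sp
C3: sp3
C4: sp3
C5: sp3
C6: sp3
C7: sp2 ✓
C8: sp2 ✓
C9: sp3
C10: sp
C11: sp
C7, C8 → 2 sp2 carbons.

2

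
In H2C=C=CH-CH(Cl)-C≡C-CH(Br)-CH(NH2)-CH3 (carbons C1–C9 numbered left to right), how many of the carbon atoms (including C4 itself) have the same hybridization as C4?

C4 is sp3 (only σ bonds).
C1: sp2
C2: sp
C3: sp2
C4: sp3 ✓
C5: sp
C6: sp
C7: sp3 ✓
C8: sp3 ✓
C9: sp3 ✓
4 carbons are sp3.

4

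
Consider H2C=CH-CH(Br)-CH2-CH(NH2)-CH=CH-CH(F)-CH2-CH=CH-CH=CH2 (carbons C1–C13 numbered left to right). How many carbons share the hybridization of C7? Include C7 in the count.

8

C7 is sp2 (one π bond).
C1: sp2 ✓
C2: sp2 ✓
C3: sp3
C4: sp3
C5: sp3
C6: sp2 ✓
C7: sp2 ✓
C8: sp3
C9: sp3
C10: sp2 ✓
C11: sp2 ✓
C12: sp2 ✓
C13: sp2 ✓
8 carbons are sp2.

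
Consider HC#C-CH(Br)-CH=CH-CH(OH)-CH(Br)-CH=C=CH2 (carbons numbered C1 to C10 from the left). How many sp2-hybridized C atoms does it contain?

C1: sp
C2: sp
C3: sp3
C4: sp2 ✓
C5: sp2 ✓
C6: sp3
C7: sp3
C8: sp2 ✓
C9: sp
C10: sp2 ✓
C4, C5, C8, C10 → 4 sp2 carbons.

4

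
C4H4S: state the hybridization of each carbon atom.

Each carbon atom has 3 σ bonds, plus one π bond: steric number 3 → sp2.

sp²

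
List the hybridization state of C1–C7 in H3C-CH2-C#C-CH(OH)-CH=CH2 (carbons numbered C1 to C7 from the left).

C1 sp3, C2 sp3, C3 sp, C4 sp, C5 sp3, C6 sp2, C7 sp2

C1: 4 σ bonds — 4 electron domains, sp3.
C2 (4 σ bonds) has steric number 4: sp3.
C3 carries 2 σ bonds, plus two π bonds, giving a steric number of 2, so it is sp.
C4 (2 σ bonds, plus two π bonds) has steric number 2: sp.
C5: 4 σ bonds — 4 electron domains, sp3.
C6: 3 σ bonds, plus one π bond — 3 electron domains, sp2.
C7 — 3 σ bonds, plus one π bond. Steric number 3, so sp2.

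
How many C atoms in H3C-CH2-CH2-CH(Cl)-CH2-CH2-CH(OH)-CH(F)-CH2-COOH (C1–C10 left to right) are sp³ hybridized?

9

C1: sp3 ✓
C2: sp3 ✓
C3: sp3 ✓
C4: sp3 ✓
C5: sp3 ✓
C6: sp3 ✓
C7: sp3 ✓
C8: sp3 ✓
C9: sp3 ✓
C10: sp2
C1, C2, C3, C4, C5, C6, C7, C8, C9 → 9 sp3 carbons.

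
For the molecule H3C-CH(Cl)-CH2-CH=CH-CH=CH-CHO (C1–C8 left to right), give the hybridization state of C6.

sp2

C6 has 3 σ bonds, plus one π bond: steric number 3 → sp2.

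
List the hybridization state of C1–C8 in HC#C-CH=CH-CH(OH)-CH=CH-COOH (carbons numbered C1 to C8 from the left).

C1 sp, C2 sp, C3 sp2, C4 sp2, C5 sp3, C6 sp2, C7 sp2, C8 sp2

C1: 2 σ bonds, plus two π bonds; 2 regions of electron density → sp.
C2: 2 σ bonds, plus two π bonds — 2 electron domains, sp.
C3 (3 σ bonds, plus one π bond) has steric number 3: sp2.
C4 is sp2: 3 σ bonds, plus one π bond, 3 electron-density regions.
C5 is sp3: 4 σ bonds, 4 electron-density regions.
C6: 3 σ bonds, plus one π bond; 3 regions of electron density → sp2.
C7: 3 σ bonds, plus one π bond — 3 electron domains, sp2.
C8 has 3 σ bonds, plus one π bond: steric number 3 → sp2.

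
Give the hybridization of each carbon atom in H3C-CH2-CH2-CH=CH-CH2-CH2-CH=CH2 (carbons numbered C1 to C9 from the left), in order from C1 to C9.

C1 (4 σ bonds) has steric number 4: sp3.
C2 has 4 σ bonds: steric number 4 → sp3.
C3: 4 σ bonds — 4 electron domains, sp3.
C4: 3 σ bonds, plus one π bond — 3 electron domains, sp2.
C5 is sp2: 3 σ bonds, plus one π bond, 3 electron-density regions.
C6 is sp3: 4 σ bonds, 4 electron-density regions.
C7 is sp3: 4 σ bonds, 4 electron-density regions.
C8 — 3 σ bonds, plus one π bond. Steric number 3, so sp2.
C9 — 3 σ bonds, plus one π bond. Steric number 3, so sp2.

C1 sp3, C2 sp3, C3 sp3, C4 sp2, C5 sp2, C6 sp3, C7 sp3, C8 sp2, C9 sp2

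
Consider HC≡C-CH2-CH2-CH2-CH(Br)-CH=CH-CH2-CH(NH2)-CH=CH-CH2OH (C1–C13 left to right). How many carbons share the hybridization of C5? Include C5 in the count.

C5 is sp3 (only σ bonds).
C1: sp
C2: sp
C3: sp3 ✓
C4: sp3 ✓
C5: sp3 ✓
C6: sp3 ✓
C7: sp2
C8: sp2
C9: sp3 ✓
C10: sp3 ✓
C11: sp2
C12: sp2
C13: sp3 ✓
7 carbons are sp3.

7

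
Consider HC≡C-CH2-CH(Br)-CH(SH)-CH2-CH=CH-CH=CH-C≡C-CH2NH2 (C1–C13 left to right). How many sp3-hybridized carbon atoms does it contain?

C1: sp
C2: sp
C3: sp3 ✓
C4: sp3 ✓
C5: sp3 ✓
C6: sp3 ✓
C7: sp2
C8: sp2
C9: sp2
C10: sp2
C11: sp
C12: sp
C13: sp3 ✓
C3, C4, C5, C6, C13 → 5 sp3 carbons.

5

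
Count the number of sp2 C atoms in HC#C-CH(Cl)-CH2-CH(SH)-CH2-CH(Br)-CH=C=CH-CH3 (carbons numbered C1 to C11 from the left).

C1: sp
C2: sp
C3: sp3
C4: sp3
C5: sp3
C6: sp3
C7: sp3
C8: sp2 ✓
C9: sp
C10: sp2 ✓
C11: sp3
C8, C10 → 2 sp2 carbons.

2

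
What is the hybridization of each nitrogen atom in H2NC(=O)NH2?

sp²

Both N lone pairs are conjugated with the C=O; planar sp2.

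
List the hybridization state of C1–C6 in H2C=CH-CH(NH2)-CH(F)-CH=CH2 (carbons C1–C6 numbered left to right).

C1 is sp2: 3 σ bonds, plus one π bond, 3 electron-density regions.
C2: 3 σ bonds, plus one π bond — 3 electron domains, sp2.
C3 carries 4 σ bonds, giving a steric number of 4, so it is sp3.
C4 has 4 σ bonds: steric number 4 → sp3.
C5: 3 σ bonds, plus one π bond — 3 electron domains, sp2.
C6 — 3 σ bonds, plus one π bond. Steric number 3, so sp2.

C1 sp2, C2 sp2, C3 sp3, C4 sp3, C5 sp2, C6 sp2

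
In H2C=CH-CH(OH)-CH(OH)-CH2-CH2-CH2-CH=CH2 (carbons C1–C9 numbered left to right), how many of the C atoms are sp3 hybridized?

C1: sp2
C2: sp2
C3: sp3 ✓
C4: sp3 ✓
C5: sp3 ✓
C6: sp3 ✓
C7: sp3 ✓
C8: sp2
C9: sp2
C3, C4, C5, C6, C7 → 5 sp3 carbons.

5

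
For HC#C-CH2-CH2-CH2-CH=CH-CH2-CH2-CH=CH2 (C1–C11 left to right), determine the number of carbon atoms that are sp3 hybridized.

C1: sp
C2: sp
C3: sp3 ✓
C4: sp3 ✓
C5: sp3 ✓
C6: sp2
C7: sp2
C8: sp3 ✓
C9: sp3 ✓
C10: sp2
C11: sp2
C3, C4, C5, C8, C9 → 5 sp3 carbons.

5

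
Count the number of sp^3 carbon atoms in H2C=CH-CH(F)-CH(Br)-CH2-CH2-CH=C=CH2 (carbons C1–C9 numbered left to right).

4

C1: sp2
C2: sp2
C3: sp3 ✓
C4: sp3 ✓
C5: sp3 ✓
C6: sp3 ✓
C7: sp2
C8: sp
C9: sp2
C3, C4, C5, C6 → 4 sp3 carbons.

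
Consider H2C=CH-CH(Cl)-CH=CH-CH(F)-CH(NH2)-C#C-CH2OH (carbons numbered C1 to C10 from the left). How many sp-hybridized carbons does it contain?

C1: sp2
C2: sp2
C3: sp3
C4: sp2
C5: sp2
C6: sp3
C7: sp3
C8: sp ✓
C9: sp ✓
C10: sp3
C8, C9 → 2 sp carbons.

2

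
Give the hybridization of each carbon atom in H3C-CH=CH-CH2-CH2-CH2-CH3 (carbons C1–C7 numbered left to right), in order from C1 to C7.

C1 sp3, C2 sp2, C3 sp2, C4 sp3, C5 sp3, C6 sp3, C7 sp3

C1 has 4 σ bonds: steric number 4 → sp3.
C2: 3 σ bonds, plus one π bond — 3 electron domains, sp2.
C3 (3 σ bonds, plus one π bond) has steric number 3: sp2.
C4 — 4 σ bonds. Steric number 4, so sp3.
C5: 4 σ bonds; 4 regions of electron density → sp3.
C6 has 4 σ bonds: steric number 4 → sp3.
C7: 4 σ bonds — 4 electron domains, sp3.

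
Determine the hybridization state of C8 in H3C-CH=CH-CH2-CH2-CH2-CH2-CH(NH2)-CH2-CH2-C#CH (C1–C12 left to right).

sp3

C8: 4 σ bonds — 4 electron domains, sp3.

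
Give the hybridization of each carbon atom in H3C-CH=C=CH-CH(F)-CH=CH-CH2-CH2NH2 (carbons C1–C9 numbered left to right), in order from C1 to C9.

C1 has 4 σ bonds: steric number 4 → sp3.
C2 (3 σ bonds, plus one π bond) has steric number 3: sp2.
C3 carries 2 σ bonds, plus two π bonds, giving a steric number of 2, so it is sp.
C4 has 3 σ bonds, plus one π bond: steric number 3 → sp2.
C5 — 4 σ bonds. Steric number 4, so sp3.
C6 (3 σ bonds, plus one π bond) has steric number 3: sp2.
C7: 3 σ bonds, plus one π bond; 3 regions of electron density → sp2.
C8 is sp3: 4 σ bonds, 4 electron-density regions.
C9 (4 σ bonds) has steric number 4: sp3.

C1 sp3, C2 sp2, C3 sp, C4 sp2, C5 sp3, C6 sp2, C7 sp2, C8 sp3, C9 sp3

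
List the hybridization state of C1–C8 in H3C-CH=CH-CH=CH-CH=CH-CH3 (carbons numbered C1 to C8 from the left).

C1 sp3, C2 sp2, C3 sp2, C4 sp2, C5 sp2, C6 sp2, C7 sp2, C8 sp3

C1 has 4 σ bonds: steric number 4 → sp3.
C2: 3 σ bonds, plus one π bond — 3 electron domains, sp2.
C3 has 3 σ bonds, plus one π bond: steric number 3 → sp2.
C4 carries 3 σ bonds, plus one π bond, giving a steric number of 3, so it is sp2.
C5 carries 3 σ bonds, plus one π bond, giving a steric number of 3, so it is sp2.
C6 (3 σ bonds, plus one π bond) has steric number 3: sp2.
C7: 3 σ bonds, plus one π bond; 3 regions of electron density → sp2.
C8 (4 σ bonds) has steric number 4: sp3.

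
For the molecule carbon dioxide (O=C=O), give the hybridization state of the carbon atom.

Two σ bonds, two π bonds → steric number 2 → sp.

sp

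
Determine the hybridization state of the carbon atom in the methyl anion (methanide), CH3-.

Three σ bonds + one lone pair = steric number 4 → sp3, pyramidal.

sp³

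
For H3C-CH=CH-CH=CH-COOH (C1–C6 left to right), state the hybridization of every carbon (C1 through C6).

C1 sp3, C2 sp2, C3 sp2, C4 sp2, C5 sp2, C6 sp2

C1 is sp3: 4 σ bonds, 4 electron-density regions.
C2 is sp2: 3 σ bonds, plus one π bond, 3 electron-density regions.
C3 — 3 σ bonds, plus one π bond. Steric number 3, so sp2.
C4 is sp2: 3 σ bonds, plus one π bond, 3 electron-density regions.
C5 — 3 σ bonds, plus one π bond. Steric number 3, so sp2.
C6: 3 σ bonds, plus one π bond — 3 electron domains, sp2.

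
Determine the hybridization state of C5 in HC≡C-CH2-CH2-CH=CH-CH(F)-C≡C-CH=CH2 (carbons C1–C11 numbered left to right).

sp²

C5 (3 σ bonds, plus one π bond) has steric number 3: sp2.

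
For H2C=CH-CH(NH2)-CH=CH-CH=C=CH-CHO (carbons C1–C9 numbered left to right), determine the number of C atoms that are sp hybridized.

1

C1: sp2
C2: sp2
C3: sp3
C4: sp2
C5: sp2
C6: sp2
C7: sp ✓
C8: sp2
C9: sp2
C7 → 1 sp carbon.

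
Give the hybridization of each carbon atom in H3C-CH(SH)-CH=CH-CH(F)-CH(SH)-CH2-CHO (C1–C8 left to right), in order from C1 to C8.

C1 sp3, C2 sp3, C3 sp2, C4 sp2, C5 sp3, C6 sp3, C7 sp3, C8 sp2

C1 has 4 σ bonds: steric number 4 → sp3.
C2 is sp3: 4 σ bonds, 4 electron-density regions.
C3 (3 σ bonds, plus one π bond) has steric number 3: sp2.
C4 is sp2: 3 σ bonds, plus one π bond, 3 electron-density regions.
C5 (4 σ bonds) has steric number 4: sp3.
C6 — 4 σ bonds. Steric number 4, so sp3.
C7: 4 σ bonds; 4 regions of electron density → sp3.
C8 carries 3 σ bonds, plus one π bond, giving a steric number of 3, so it is sp2.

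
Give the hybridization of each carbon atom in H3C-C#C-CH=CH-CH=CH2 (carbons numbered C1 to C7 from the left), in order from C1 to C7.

C1 — 4 σ bonds. Steric number 4, so sp3.
C2: 2 σ bonds, plus two π bonds — 2 electron domains, sp.
C3 — 2 σ bonds, plus two π bonds. Steric number 2, so sp.
C4: 3 σ bonds, plus one π bond; 3 regions of electron density → sp2.
C5 is sp2: 3 σ bonds, plus one π bond, 3 electron-density regions.
C6 is sp2: 3 σ bonds, plus one π bond, 3 electron-density regions.
C7 carries 3 σ bonds, plus one π bond, giving a steric number of 3, so it is sp2.

C1 sp3, C2 sp, C3 sp, C4 sp2, C5 sp2, C6 sp2, C7 sp2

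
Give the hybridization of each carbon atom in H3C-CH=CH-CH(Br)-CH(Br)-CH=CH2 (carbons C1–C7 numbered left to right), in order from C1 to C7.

C1 (4 σ bonds) has steric number 4: sp3.
C2 has 3 σ bonds, plus one π bond: steric number 3 → sp2.
C3 — 3 σ bonds, plus one π bond. Steric number 3, so sp2.
C4 (4 σ bonds) has steric number 4: sp3.
C5 — 4 σ bonds. Steric number 4, so sp3.
C6 is sp2: 3 σ bonds, plus one π bond, 3 electron-density regions.
C7: 3 σ bonds, plus one π bond; 3 regions of electron density → sp2.

C1 sp3, C2 sp2, C3 sp2, C4 sp3, C5 sp3, C6 sp2, C7 sp2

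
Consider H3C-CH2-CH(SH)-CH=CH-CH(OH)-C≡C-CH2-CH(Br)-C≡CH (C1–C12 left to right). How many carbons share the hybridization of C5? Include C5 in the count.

2

C5 is sp2 (one π bond).
C1: sp3
C2: sp3
C3: sp3
C4: sp2 ✓
C5: sp2 ✓
C6: sp3
C7: sp
C8: sp
C9: sp3
C10: sp3
C11: sp
C12: sp
2 carbons are sp2.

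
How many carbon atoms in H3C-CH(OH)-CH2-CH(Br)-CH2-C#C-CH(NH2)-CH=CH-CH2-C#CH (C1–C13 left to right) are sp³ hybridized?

C1: sp3 ✓
C2: sp3 ✓
C3: sp3 ✓
C4: sp3 ✓
C5: sp3 ✓
C6: sp
C7: sp
C8: sp3 ✓
C9: sp2
C10: sp2
C11: sp3 ✓
C12: sp
C13: sp
C1, C2, C3, C4, C5, C8, C11 → 7 sp3 carbons.

7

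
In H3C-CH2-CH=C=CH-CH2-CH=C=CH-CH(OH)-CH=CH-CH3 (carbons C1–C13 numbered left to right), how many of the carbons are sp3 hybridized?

5

C1: sp3 ✓
C2: sp3 ✓
C3: sp2
C4: sp
C5: sp2
C6: sp3 ✓
C7: sp2
C8: sp
C9: sp2
C10: sp3 ✓
C11: sp2
C12: sp2
C13: sp3 ✓
C1, C2, C6, C10, C13 → 5 sp3 carbons.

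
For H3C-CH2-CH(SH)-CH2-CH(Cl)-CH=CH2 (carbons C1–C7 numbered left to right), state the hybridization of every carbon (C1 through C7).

C1 (4 σ bonds) has steric number 4: sp3.
C2 (4 σ bonds) has steric number 4: sp3.
C3 carries 4 σ bonds, giving a steric number of 4, so it is sp3.
C4 — 4 σ bonds. Steric number 4, so sp3.
C5 (4 σ bonds) has steric number 4: sp3.
C6 is sp2: 3 σ bonds, plus one π bond, 3 electron-density regions.
C7 carries 3 σ bonds, plus one π bond, giving a steric number of 3, so it is sp2.

C1 sp3, C2 sp3, C3 sp3, C4 sp3, C5 sp3, C6 sp2, C7 sp2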